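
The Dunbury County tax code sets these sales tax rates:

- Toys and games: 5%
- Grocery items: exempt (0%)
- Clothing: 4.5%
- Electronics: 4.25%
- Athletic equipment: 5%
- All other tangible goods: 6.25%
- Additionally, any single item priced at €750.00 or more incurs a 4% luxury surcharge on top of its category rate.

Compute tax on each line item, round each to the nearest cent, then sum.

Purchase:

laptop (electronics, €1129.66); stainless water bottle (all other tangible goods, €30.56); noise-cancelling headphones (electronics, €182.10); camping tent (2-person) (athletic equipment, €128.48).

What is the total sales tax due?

Laptop €1129.66: electronics → 4.25% + 4% surcharge = 8.25% → €93.20
Stainless water bottle €30.56: all other tangible goods → 6.25% → €1.91
Noise-cancelling headphones €182.10: electronics → 4.25% → €7.74
Camping tent (2-person) €128.48: athletic equipment → 5% → €6.42
Total tax = €93.20 + €1.91 + €7.74 + €6.42 = €109.27

€109.27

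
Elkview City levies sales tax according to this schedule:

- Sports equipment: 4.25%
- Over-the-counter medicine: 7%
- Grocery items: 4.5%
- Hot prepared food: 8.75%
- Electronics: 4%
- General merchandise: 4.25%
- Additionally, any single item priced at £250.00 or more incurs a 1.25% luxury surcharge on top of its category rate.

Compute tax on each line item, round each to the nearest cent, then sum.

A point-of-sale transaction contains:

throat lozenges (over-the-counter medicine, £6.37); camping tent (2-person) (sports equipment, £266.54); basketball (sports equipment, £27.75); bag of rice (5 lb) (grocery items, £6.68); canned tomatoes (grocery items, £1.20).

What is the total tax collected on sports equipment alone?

Camping tent (2-person) £266.54: sports equipment → 4.25% + 1.25% surcharge = 5.5% → £14.66
Basketball £27.75: sports equipment → 4.25% → £1.18
Tax on sports equipment = £14.66 + £1.18 = £15.84

£15.84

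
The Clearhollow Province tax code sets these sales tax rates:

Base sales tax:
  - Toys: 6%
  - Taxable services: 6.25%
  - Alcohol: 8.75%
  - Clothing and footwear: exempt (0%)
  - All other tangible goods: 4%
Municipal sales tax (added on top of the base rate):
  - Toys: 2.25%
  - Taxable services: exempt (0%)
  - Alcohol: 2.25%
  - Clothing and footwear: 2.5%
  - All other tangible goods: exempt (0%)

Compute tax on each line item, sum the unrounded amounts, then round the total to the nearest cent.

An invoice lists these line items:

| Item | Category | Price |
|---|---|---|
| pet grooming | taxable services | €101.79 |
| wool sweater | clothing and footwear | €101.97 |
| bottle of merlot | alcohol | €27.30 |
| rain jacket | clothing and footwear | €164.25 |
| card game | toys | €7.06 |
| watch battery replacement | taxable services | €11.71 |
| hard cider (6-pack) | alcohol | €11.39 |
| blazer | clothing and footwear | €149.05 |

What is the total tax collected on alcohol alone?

€4.26

Bottle of merlot €27.30: alcohol → 8.75% + 2.25% municipal = 11% → €3.003
Hard cider (6-pack) €11.39: alcohol → 8.75% + 2.25% municipal = 11% → €1.2529
Tax on alcohol: unrounded sum = €4.2559 → €4.26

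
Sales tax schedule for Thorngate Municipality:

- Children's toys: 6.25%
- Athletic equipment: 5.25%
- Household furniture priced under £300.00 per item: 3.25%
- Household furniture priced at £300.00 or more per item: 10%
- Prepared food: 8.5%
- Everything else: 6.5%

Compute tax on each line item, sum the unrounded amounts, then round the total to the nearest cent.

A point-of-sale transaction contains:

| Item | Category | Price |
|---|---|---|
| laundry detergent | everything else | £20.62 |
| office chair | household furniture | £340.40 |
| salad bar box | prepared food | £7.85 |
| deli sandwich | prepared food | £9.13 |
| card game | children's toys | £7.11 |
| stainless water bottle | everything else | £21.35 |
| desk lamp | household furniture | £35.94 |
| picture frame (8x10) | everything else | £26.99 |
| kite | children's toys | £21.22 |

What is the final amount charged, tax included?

Laundry detergent £20.62: everything else → 6.5% → £1.3403
Office chair £340.40: household furniture, £300.00 or more → 10% → £34.04
Salad bar box £7.85: prepared food → 8.5% → £0.66725
Deli sandwich £9.13: prepared food → 8.5% → £0.77605
Card game £7.11: children's toys → 6.25% → £0.444375
Stainless water bottle £21.35: everything else → 6.5% → £1.38775
Desk lamp £35.94: household furniture, under £300.00 → 3.25% → £1.16805
Picture frame (8x10) £26.99: everything else → 6.5% → £1.75435
Kite £21.22: children's toys → 6.25% → £1.32625
Subtotal = £490.61; unrounded tax = £42.904375 → £42.90; total due = £533.51

£533.51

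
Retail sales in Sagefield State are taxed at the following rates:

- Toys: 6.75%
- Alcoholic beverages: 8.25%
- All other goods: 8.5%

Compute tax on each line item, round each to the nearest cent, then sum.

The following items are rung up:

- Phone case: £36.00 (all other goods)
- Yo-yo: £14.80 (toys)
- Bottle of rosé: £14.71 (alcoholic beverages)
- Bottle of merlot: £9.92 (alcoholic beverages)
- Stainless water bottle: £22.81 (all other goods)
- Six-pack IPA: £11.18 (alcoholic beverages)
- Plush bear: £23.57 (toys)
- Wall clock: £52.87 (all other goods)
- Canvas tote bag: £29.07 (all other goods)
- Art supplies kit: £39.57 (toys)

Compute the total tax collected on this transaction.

Phone case £36.00: all other goods → 8.5% → £3.06
Yo-yo £14.80: toys → 6.75% → £1.00
Bottle of rosé £14.71: alcoholic beverages → 8.25% → £1.21
Bottle of merlot £9.92: alcoholic beverages → 8.25% → £0.82
Stainless water bottle £22.81: all other goods → 8.5% → £1.94
Six-pack IPA £11.18: alcoholic beverages → 8.25% → £0.92
Plush bear £23.57: toys → 6.75% → £1.59
Wall clock £52.87: all other goods → 8.5% → £4.49
Canvas tote bag £29.07: all other goods → 8.5% → £2.47
Art supplies kit £39.57: toys → 6.75% → £2.67
Total tax = £3.06 + £1.00 + £1.21 + £0.82 + £1.94 + £0.92 + £1.59 + £4.49 + £2.47 + £2.67 = £20.17

£20.17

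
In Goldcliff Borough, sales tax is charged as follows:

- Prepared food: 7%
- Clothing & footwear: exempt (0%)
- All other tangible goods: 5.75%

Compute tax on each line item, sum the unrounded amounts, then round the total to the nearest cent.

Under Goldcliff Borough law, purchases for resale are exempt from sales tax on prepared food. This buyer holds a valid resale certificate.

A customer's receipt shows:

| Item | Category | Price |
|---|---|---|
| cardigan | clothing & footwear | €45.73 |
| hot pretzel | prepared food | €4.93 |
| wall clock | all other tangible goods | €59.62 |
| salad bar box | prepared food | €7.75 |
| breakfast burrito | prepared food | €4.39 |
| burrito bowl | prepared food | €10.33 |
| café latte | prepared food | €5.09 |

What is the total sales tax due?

€3.43

Cardigan €45.73: clothing & footwear → 0% → €0.00
Hot pretzel €4.93: prepared food, buyer-exempt → 0% → €0.00
Wall clock €59.62: all other tangible goods → 5.75% → €3.42815
Salad bar box €7.75: prepared food, buyer-exempt → 0% → €0.00
Breakfast burrito €4.39: prepared food, buyer-exempt → 0% → €0.00
Burrito bowl €10.33: prepared food, buyer-exempt → 0% → €0.00
Café latte €5.09: prepared food, buyer-exempt → 0% → €0.00
Unrounded tax sum = €3.42815 → €3.43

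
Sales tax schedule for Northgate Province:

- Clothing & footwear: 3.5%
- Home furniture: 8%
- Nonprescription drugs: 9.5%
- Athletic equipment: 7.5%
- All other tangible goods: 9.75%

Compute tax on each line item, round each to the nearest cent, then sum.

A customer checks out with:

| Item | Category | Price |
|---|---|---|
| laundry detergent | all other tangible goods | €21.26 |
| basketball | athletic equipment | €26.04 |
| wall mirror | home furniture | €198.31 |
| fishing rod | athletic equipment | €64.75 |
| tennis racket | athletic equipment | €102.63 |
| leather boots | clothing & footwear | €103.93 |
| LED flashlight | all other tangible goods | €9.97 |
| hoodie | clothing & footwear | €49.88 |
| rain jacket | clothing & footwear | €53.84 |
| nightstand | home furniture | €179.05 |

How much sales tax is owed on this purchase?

€55.00

Laundry detergent €21.26: all other tangible goods → 9.75% → €2.07
Basketball €26.04: athletic equipment → 7.5% → €1.95
Wall mirror €198.31: home furniture → 8% → €15.86
Fishing rod €64.75: athletic equipment → 7.5% → €4.86
Tennis racket €102.63: athletic equipment → 7.5% → €7.70
Leather boots €103.93: clothing & footwear → 3.5% → €3.64
LED flashlight €9.97: all other tangible goods → 9.75% → €0.97
Hoodie €49.88: clothing & footwear → 3.5% → €1.75
Rain jacket €53.84: clothing & footwear → 3.5% → €1.88
Nightstand €179.05: home furniture → 8% → €14.32
Total tax = €2.07 + €1.95 + €15.86 + €4.86 + €7.70 + €3.64 + €0.97 + €1.75 + €1.88 + €14.32 = €55.00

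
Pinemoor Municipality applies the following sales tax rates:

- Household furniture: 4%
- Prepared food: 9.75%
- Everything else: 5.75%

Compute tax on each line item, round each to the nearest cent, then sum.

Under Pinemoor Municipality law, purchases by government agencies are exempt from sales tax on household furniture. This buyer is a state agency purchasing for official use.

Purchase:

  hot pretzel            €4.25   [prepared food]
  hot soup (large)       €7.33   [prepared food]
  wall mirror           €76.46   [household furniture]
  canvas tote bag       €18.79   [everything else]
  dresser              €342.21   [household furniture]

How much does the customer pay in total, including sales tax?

Hot pretzel €4.25: prepared food → 9.75% → €0.41
Hot soup (large) €7.33: prepared food → 9.75% → €0.71
Wall mirror €76.46: household furniture, buyer-exempt → 0% → €0.00
Canvas tote bag €18.79: everything else → 5.75% → €1.08
Dresser €342.21: household furniture, buyer-exempt → 0% → €0.00
Subtotal = €449.04; tax = €2.20; total due = €451.24

€451.24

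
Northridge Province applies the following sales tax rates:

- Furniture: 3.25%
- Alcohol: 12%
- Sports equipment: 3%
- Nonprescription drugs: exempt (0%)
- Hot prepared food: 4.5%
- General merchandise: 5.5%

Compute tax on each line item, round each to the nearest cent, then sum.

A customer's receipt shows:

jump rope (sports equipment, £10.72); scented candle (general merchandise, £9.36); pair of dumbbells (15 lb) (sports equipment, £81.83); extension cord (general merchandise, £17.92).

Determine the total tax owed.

£4.27

Jump rope £10.72: sports equipment → 3% → £0.32
Scented candle £9.36: general merchandise → 5.5% → £0.51
Pair of dumbbells (15 lb) £81.83: sports equipment → 3% → £2.45
Extension cord £17.92: general merchandise → 5.5% → £0.99
Total tax = £0.32 + £0.51 + £2.45 + £0.99 = £4.27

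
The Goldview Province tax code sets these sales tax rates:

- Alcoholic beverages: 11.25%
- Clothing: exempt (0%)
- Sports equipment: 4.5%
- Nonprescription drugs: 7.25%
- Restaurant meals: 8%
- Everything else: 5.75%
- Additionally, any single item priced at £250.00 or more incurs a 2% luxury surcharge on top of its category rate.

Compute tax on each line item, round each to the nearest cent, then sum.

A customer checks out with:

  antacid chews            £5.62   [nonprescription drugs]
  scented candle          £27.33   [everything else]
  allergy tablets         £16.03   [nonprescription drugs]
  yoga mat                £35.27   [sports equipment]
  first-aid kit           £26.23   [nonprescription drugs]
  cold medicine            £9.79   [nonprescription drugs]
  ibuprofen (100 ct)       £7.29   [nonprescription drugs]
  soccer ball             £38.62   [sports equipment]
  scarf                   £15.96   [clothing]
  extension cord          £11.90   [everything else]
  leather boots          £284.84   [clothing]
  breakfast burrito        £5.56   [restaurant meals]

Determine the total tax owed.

Antacid chews £5.62: nonprescription drugs → 7.25% → £0.41
Scented candle £27.33: everything else → 5.75% → £1.57
Allergy tablets £16.03: nonprescription drugs → 7.25% → £1.16
Yoga mat £35.27: sports equipment → 4.5% → £1.59
First-aid kit £26.23: nonprescription drugs → 7.25% → £1.90
Cold medicine £9.79: nonprescription drugs → 7.25% → £0.71
Ibuprofen (100 ct) £7.29: nonprescription drugs → 7.25% → £0.53
Soccer ball £38.62: sports equipment → 4.5% → £1.74
Scarf £15.96: clothing → 0% → £0.00
Extension cord £11.90: everything else → 5.75% → £0.68
Leather boots £284.84: clothing → 0% + 2% surcharge = 2% → £5.70
Breakfast burrito £5.56: restaurant meals → 8% → £0.44
Total tax = £0.41 + £1.57 + £1.16 + £1.59 + £1.90 + £0.71 + £0.53 + £1.74 + £0.68 + £5.70 + £0.44 = £16.43

£16.43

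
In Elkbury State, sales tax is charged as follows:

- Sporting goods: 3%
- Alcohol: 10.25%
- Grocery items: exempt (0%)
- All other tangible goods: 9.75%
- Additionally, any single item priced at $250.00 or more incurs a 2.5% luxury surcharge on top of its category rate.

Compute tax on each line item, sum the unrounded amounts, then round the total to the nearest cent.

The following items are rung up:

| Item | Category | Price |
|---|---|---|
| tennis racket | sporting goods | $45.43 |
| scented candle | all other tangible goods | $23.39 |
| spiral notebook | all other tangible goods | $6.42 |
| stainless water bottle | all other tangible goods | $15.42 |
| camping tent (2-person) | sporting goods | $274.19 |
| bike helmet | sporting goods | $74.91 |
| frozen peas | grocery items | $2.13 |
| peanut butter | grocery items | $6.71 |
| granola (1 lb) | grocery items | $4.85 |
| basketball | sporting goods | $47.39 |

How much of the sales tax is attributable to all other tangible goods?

$4.41

Scented candle $23.39: all other tangible goods → 9.75% → $2.280525
Spiral notebook $6.42: all other tangible goods → 9.75% → $0.62595
Stainless water bottle $15.42: all other tangible goods → 9.75% → $1.50345
Tax on all other tangible goods: unrounded sum = $4.409925 → $4.41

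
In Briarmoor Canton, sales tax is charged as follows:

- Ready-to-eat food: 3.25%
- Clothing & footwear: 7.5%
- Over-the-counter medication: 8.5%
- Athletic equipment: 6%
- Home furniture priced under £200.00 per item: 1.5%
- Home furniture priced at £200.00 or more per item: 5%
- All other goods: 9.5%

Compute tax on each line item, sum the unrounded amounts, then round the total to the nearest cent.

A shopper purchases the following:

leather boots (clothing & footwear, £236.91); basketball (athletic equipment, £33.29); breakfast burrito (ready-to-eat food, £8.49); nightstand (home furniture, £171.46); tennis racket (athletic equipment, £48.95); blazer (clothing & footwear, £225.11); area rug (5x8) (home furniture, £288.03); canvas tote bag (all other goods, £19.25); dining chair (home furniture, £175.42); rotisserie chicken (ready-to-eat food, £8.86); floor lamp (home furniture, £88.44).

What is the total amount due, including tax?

£1367.12

Leather boots £236.91: clothing & footwear → 7.5% → £17.76825
Basketball £33.29: athletic equipment → 6% → £1.9974
Breakfast burrito £8.49: ready-to-eat food → 3.25% → £0.275925
Nightstand £171.46: home furniture, under £200.00 → 1.5% → £2.5719
Tennis racket £48.95: athletic equipment → 6% → £2.937
Blazer £225.11: clothing & footwear → 7.5% → £16.88325
Area rug (5x8) £288.03: home furniture, £200.00 or more → 5% → £14.4015
Canvas tote bag £19.25: all other goods → 9.5% → £1.82875
Dining chair £175.42: home furniture, under £200.00 → 1.5% → £2.6313
Rotisserie chicken £8.86: ready-to-eat food → 3.25% → £0.28795
Floor lamp £88.44: home furniture, under £200.00 → 1.5% → £1.3266
Subtotal = £1304.21; unrounded tax = £62.909825 → £62.91; total due = £1367.12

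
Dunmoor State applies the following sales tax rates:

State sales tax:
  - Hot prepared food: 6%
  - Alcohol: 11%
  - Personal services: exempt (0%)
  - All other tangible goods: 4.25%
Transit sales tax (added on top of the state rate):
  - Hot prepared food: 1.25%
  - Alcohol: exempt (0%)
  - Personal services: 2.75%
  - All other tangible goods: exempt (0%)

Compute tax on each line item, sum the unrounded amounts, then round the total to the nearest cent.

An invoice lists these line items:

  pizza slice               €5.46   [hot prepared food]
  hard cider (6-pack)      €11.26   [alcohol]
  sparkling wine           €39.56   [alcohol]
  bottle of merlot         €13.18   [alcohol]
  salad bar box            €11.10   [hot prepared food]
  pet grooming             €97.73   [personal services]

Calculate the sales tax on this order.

Pizza slice €5.46: hot prepared food → 6% + 1.25% transit = 7.25% → €0.39585
Hard cider (6-pack) €11.26: alcohol → 11% + 0% transit = 11% → €1.2386
Sparkling wine €39.56: alcohol → 11% + 0% transit = 11% → €4.3516
Bottle of merlot €13.18: alcohol → 11% + 0% transit = 11% → €1.4498
Salad bar box €11.10: hot prepared food → 6% + 1.25% transit = 7.25% → €0.80475
Pet grooming €97.73: personal services → 0% + 2.75% transit = 2.75% → €2.687575
Unrounded tax sum = €10.928175 → €10.93

€10.93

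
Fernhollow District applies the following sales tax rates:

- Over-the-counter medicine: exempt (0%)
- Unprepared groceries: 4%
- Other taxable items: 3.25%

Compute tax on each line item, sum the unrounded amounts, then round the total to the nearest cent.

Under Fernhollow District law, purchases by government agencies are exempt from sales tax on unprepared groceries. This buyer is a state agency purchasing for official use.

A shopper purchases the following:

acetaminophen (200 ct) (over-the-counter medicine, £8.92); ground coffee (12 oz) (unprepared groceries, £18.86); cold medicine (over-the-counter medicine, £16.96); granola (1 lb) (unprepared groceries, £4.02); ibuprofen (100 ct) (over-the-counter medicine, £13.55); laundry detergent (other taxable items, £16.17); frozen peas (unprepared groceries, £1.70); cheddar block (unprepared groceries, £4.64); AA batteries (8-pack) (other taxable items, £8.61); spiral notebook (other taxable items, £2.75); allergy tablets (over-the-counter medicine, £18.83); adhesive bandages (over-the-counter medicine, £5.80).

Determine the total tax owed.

£0.89

Acetaminophen (200 ct) £8.92: over-the-counter medicine → 0% → £0.00
Ground coffee (12 oz) £18.86: unprepared groceries, buyer-exempt → 0% → £0.00
Cold medicine £16.96: over-the-counter medicine → 0% → £0.00
Granola (1 lb) £4.02: unprepared groceries, buyer-exempt → 0% → £0.00
Ibuprofen (100 ct) £13.55: over-the-counter medicine → 0% → £0.00
Laundry detergent £16.17: other taxable items → 3.25% → £0.525525
Frozen peas £1.70: unprepared groceries, buyer-exempt → 0% → £0.00
Cheddar block £4.64: unprepared groceries, buyer-exempt → 0% → £0.00
AA batteries (8-pack) £8.61: other taxable items → 3.25% → £0.279825
Spiral notebook £2.75: other taxable items → 3.25% → £0.089375
Allergy tablets £18.83: over-the-counter medicine → 0% → £0.00
Adhesive bandages £5.80: over-the-counter medicine → 0% → £0.00
Unrounded tax sum = £0.894725 → £0.89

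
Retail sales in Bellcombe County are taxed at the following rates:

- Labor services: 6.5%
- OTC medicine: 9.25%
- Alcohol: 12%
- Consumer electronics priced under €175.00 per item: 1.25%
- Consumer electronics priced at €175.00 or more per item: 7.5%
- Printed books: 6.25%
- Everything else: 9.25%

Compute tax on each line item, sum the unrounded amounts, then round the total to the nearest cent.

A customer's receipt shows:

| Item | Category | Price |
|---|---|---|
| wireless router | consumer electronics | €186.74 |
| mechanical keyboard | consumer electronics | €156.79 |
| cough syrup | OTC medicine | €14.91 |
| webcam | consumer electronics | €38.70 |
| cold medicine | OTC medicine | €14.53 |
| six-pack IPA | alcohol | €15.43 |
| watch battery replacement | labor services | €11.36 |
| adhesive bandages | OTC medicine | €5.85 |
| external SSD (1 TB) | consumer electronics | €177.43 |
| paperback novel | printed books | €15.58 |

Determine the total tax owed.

Wireless router €186.74: consumer electronics, €175.00 or more → 7.5% → €14.0055
Mechanical keyboard €156.79: consumer electronics, under €175.00 → 1.25% → €1.959875
Cough syrup €14.91: OTC medicine → 9.25% → €1.379175
Webcam €38.70: consumer electronics, under €175.00 → 1.25% → €0.48375
Cold medicine €14.53: OTC medicine → 9.25% → €1.344025
Six-pack IPA €15.43: alcohol → 12% → €1.8516
Watch battery replacement €11.36: labor services → 6.5% → €0.7384
Adhesive bandages €5.85: OTC medicine → 9.25% → €0.541125
External SSD (1 TB) €177.43: consumer electronics, €175.00 or more → 7.5% → €13.30725
Paperback novel €15.58: printed books → 6.25% → €0.97375
Unrounded tax sum = €36.58445 → €36.58

€36.58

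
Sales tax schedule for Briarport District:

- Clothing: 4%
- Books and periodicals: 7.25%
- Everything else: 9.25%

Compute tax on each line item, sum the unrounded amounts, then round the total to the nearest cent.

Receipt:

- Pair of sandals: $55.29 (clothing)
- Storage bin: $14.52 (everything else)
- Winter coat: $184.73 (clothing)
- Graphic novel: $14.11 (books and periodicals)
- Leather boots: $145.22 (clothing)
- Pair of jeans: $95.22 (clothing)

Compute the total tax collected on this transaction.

$21.58

Pair of sandals $55.29: clothing → 4% → $2.2116
Storage bin $14.52: everything else → 9.25% → $1.3431
Winter coat $184.73: clothing → 4% → $7.3892
Graphic novel $14.11: books and periodicals → 7.25% → $1.022975
Leather boots $145.22: clothing → 4% → $5.8088
Pair of jeans $95.22: clothing → 4% → $3.8088
Unrounded tax sum = $21.584475 → $21.58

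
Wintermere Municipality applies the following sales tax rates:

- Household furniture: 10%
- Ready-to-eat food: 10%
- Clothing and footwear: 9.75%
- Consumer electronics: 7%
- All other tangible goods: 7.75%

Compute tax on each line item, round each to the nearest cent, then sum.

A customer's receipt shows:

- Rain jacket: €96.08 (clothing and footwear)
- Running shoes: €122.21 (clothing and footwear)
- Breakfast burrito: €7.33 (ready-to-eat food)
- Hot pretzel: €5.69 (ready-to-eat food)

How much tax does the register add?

€22.59

Rain jacket €96.08: clothing and footwear → 9.75% → €9.37
Running shoes €122.21: clothing and footwear → 9.75% → €11.92
Breakfast burrito €7.33: ready-to-eat food → 10% → €0.73
Hot pretzel €5.69: ready-to-eat food → 10% → €0.57
Total tax = €9.37 + €11.92 + €0.73 + €0.57 = €22.59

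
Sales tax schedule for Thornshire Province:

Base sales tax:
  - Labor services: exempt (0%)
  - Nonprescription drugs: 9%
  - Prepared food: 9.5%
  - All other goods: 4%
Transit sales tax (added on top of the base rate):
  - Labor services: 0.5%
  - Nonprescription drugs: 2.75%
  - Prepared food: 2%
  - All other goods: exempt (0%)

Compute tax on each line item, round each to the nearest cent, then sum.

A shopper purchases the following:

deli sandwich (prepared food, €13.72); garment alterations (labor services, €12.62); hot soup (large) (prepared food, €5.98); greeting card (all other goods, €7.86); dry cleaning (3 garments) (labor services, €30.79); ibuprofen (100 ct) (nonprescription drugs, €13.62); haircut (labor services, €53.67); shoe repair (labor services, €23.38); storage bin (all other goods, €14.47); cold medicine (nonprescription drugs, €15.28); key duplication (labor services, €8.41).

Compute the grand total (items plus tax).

€207.00

Deli sandwich €13.72: prepared food → 9.5% + 2% transit = 11.5% → €1.58
Garment alterations €12.62: labor services → 0% + 0.5% transit = 0.5% → €0.06
Hot soup (large) €5.98: prepared food → 9.5% + 2% transit = 11.5% → €0.69
Greeting card €7.86: all other goods → 4% + 0% transit = 4% → €0.31
Dry cleaning (3 garments) €30.79: labor services → 0% + 0.5% transit = 0.5% → €0.15
Ibuprofen (100 ct) €13.62: nonprescription drugs → 9% + 2.75% transit = 11.75% → €1.60
Haircut €53.67: labor services → 0% + 0.5% transit = 0.5% → €0.27
Shoe repair €23.38: labor services → 0% + 0.5% transit = 0.5% → €0.12
Storage bin €14.47: all other goods → 4% + 0% transit = 4% → €0.58
Cold medicine €15.28: nonprescription drugs → 9% + 2.75% transit = 11.75% → €1.80
Key duplication €8.41: labor services → 0% + 0.5% transit = 0.5% → €0.04
Subtotal = €199.80; tax = €7.20; total due = €207.00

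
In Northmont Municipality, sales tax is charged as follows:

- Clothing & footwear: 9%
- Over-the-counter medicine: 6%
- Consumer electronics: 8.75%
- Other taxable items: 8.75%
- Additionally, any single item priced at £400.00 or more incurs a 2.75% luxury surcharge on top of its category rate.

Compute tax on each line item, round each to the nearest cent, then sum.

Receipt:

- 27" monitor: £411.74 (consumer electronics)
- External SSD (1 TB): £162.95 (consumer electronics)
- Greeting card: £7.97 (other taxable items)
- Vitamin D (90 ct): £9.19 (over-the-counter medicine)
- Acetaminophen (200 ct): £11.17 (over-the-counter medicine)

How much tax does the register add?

£63.53

27" monitor £411.74: consumer electronics → 8.75% + 2.75% surcharge = 11.5% → £47.35
External SSD (1 TB) £162.95: consumer electronics → 8.75% → £14.26
Greeting card £7.97: other taxable items → 8.75% → £0.70
Vitamin D (90 ct) £9.19: over-the-counter medicine → 6% → £0.55
Acetaminophen (200 ct) £11.17: over-the-counter medicine → 6% → £0.67
Total tax = £47.35 + £14.26 + £0.70 + £0.55 + £0.67 = £63.53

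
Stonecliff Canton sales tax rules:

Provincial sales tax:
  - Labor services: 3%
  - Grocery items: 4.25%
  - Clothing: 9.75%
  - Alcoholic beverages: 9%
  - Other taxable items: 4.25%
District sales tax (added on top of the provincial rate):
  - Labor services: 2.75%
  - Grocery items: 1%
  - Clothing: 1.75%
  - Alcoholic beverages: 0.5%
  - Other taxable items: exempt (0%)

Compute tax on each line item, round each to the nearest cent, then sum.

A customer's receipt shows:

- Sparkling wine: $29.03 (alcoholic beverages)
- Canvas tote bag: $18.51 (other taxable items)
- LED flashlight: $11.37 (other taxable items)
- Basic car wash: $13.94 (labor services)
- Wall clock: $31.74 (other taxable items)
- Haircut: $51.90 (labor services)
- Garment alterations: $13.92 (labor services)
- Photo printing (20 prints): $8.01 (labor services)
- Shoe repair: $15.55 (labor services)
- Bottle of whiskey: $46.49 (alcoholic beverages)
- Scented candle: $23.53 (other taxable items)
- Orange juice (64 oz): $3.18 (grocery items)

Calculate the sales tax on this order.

Sparkling wine $29.03: alcoholic beverages → 9% + 0.5% district = 9.5% → $2.76
Canvas tote bag $18.51: other taxable items → 4.25% + 0% district = 4.25% → $0.79
LED flashlight $11.37: other taxable items → 4.25% + 0% district = 4.25% → $0.48
Basic car wash $13.94: labor services → 3% + 2.75% district = 5.75% → $0.80
Wall clock $31.74: other taxable items → 4.25% + 0% district = 4.25% → $1.35
Haircut $51.90: labor services → 3% + 2.75% district = 5.75% → $2.98
Garment alterations $13.92: labor services → 3% + 2.75% district = 5.75% → $0.80
Photo printing (20 prints) $8.01: labor services → 3% + 2.75% district = 5.75% → $0.46
Shoe repair $15.55: labor services → 3% + 2.75% district = 5.75% → $0.89
Bottle of whiskey $46.49: alcoholic beverages → 9% + 0.5% district = 9.5% → $4.42
Scented candle $23.53: other taxable items → 4.25% + 0% district = 4.25% → $1.00
Orange juice (64 oz) $3.18: grocery items → 4.25% + 1% district = 5.25% → $0.17
Total tax = $2.76 + $0.79 + $0.48 + $0.80 + $1.35 + $2.98 + $0.80 + $0.46 + $0.89 + $4.42 + $1.00 + $0.17 = $16.90

$16.90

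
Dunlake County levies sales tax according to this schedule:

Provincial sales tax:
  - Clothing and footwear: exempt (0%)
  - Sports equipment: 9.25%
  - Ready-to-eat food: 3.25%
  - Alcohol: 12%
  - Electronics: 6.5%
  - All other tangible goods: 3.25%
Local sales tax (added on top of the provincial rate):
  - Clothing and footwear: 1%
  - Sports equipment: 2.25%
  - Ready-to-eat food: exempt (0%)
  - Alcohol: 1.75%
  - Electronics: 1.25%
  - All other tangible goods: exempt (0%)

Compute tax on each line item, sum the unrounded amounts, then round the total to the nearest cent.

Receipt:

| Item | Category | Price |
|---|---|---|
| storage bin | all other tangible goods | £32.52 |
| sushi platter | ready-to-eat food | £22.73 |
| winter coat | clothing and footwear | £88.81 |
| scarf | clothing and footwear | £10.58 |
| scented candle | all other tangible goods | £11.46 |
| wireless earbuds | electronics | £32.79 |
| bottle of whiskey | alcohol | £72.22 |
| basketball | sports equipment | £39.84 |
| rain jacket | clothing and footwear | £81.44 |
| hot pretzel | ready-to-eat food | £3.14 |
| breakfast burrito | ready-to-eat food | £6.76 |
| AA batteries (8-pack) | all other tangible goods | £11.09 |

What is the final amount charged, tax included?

£435.09

Storage bin £32.52: all other tangible goods → 3.25% + 0% local = 3.25% → £1.0569
Sushi platter £22.73: ready-to-eat food → 3.25% + 0% local = 3.25% → £0.738725
Winter coat £88.81: clothing and footwear → 0% + 1% local = 1% → £0.8881
Scarf £10.58: clothing and footwear → 0% + 1% local = 1% → £0.1058
Scented candle £11.46: all other tangible goods → 3.25% + 0% local = 3.25% → £0.37245
Wireless earbuds £32.79: electronics → 6.5% + 1.25% local = 7.75% → £2.541225
Bottle of whiskey £72.22: alcohol → 12% + 1.75% local = 13.75% → £9.93025
Basketball £39.84: sports equipment → 9.25% + 2.25% local = 11.5% → £4.5816
Rain jacket £81.44: clothing and footwear → 0% + 1% local = 1% → £0.8144
Hot pretzel £3.14: ready-to-eat food → 3.25% + 0% local = 3.25% → £0.10205
Breakfast burrito £6.76: ready-to-eat food → 3.25% + 0% local = 3.25% → £0.2197
AA batteries (8-pack) £11.09: all other tangible goods → 3.25% + 0% local = 3.25% → £0.360425
Subtotal = £413.38; unrounded tax = £21.711625 → £21.71; total due = £435.09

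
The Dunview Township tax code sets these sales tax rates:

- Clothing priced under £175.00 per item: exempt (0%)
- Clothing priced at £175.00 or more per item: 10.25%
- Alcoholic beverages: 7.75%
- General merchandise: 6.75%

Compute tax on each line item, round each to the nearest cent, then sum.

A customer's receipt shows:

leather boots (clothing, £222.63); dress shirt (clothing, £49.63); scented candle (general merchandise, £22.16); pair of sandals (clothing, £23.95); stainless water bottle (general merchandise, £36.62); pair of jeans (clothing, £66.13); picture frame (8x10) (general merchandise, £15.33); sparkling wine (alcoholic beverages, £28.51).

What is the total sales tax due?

Leather boots £222.63: clothing, £175.00 or more → 10.25% → £22.82
Dress shirt £49.63: clothing, under £175.00 → 0% → £0.00
Scented candle £22.16: general merchandise → 6.75% → £1.50
Pair of sandals £23.95: clothing, under £175.00 → 0% → £0.00
Stainless water bottle £36.62: general merchandise → 6.75% → £2.47
Pair of jeans £66.13: clothing, under £175.00 → 0% → £0.00
Picture frame (8x10) £15.33: general merchandise → 6.75% → £1.03
Sparkling wine £28.51: alcoholic beverages → 7.75% → £2.21
Total tax = £22.82 + £1.50 + £2.47 + £1.03 + £2.21 = £30.03

£30.03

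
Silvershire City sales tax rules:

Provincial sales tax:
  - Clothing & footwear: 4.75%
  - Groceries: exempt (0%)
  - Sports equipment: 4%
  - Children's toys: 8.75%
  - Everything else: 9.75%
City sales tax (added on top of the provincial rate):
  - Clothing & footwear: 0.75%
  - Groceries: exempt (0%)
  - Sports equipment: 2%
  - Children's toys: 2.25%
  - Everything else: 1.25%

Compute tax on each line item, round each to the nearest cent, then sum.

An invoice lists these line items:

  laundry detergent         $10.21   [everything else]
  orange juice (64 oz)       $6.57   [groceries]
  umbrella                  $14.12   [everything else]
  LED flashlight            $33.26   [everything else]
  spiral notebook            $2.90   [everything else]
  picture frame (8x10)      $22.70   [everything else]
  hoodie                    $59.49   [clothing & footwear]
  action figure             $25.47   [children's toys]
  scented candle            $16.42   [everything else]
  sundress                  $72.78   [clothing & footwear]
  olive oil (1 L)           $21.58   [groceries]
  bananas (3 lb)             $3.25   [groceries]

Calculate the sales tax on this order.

Laundry detergent $10.21: everything else → 9.75% + 1.25% city = 11% → $1.12
Orange juice (64 oz) $6.57: groceries → 0% + 0% city = 0% → $0.00
Umbrella $14.12: everything else → 9.75% + 1.25% city = 11% → $1.55
LED flashlight $33.26: everything else → 9.75% + 1.25% city = 11% → $3.66
Spiral notebook $2.90: everything else → 9.75% + 1.25% city = 11% → $0.32
Picture frame (8x10) $22.70: everything else → 9.75% + 1.25% city = 11% → $2.50
Hoodie $59.49: clothing & footwear → 4.75% + 0.75% city = 5.5% → $3.27
Action figure $25.47: children's toys → 8.75% + 2.25% city = 11% → $2.80
Scented candle $16.42: everything else → 9.75% + 1.25% city = 11% → $1.81
Sundress $72.78: clothing & footwear → 4.75% + 0.75% city = 5.5% → $4.00
Olive oil (1 L) $21.58: groceries → 0% + 0% city = 0% → $0.00
Bananas (3 lb) $3.25: groceries → 0% + 0% city = 0% → $0.00
Total tax = $1.12 + $1.55 + $3.66 + $0.32 + $2.50 + $3.27 + $2.80 + $1.81 + $4.00 = $21.03

$21.03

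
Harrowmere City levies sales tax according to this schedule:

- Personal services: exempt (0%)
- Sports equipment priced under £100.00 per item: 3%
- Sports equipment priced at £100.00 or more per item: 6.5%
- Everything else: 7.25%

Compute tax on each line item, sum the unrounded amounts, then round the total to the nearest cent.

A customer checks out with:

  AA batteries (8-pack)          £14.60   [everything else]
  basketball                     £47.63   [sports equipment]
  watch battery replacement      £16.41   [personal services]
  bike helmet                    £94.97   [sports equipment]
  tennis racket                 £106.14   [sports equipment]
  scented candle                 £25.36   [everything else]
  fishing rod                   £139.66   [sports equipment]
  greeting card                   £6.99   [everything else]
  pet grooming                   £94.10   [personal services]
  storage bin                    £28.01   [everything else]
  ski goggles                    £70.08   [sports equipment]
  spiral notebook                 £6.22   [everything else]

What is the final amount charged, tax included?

£678.41

AA batteries (8-pack) £14.60: everything else → 7.25% → £1.0585
Basketball £47.63: sports equipment, under £100.00 → 3% → £1.4289
Watch battery replacement £16.41: personal services → 0% → £0.00
Bike helmet £94.97: sports equipment, under £100.00 → 3% → £2.8491
Tennis racket £106.14: sports equipment, £100.00 or more → 6.5% → £6.8991
Scented candle £25.36: everything else → 7.25% → £1.8386
Fishing rod £139.66: sports equipment, £100.00 or more → 6.5% → £9.0779
Greeting card £6.99: everything else → 7.25% → £0.506775
Pet grooming £94.10: personal services → 0% → £0.00
Storage bin £28.01: everything else → 7.25% → £2.030725
Ski goggles £70.08: sports equipment, under £100.00 → 3% → £2.1024
Spiral notebook £6.22: everything else → 7.25% → £0.45095
Subtotal = £650.17; unrounded tax = £28.24295 → £28.24; total due = £678.41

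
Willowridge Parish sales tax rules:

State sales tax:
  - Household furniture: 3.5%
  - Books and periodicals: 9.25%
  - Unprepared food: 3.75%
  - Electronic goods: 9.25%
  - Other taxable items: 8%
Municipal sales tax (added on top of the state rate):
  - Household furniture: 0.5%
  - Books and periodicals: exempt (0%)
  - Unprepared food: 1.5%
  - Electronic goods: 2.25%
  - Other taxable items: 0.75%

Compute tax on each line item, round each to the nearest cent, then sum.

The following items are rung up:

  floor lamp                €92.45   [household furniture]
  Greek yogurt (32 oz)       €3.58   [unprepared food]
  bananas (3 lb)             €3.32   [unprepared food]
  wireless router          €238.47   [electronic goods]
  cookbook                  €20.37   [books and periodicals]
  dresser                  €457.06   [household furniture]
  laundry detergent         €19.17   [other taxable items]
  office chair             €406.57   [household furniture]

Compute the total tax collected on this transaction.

Floor lamp €92.45: household furniture → 3.5% + 0.5% municipal = 4% → €3.70
Greek yogurt (32 oz) €3.58: unprepared food → 3.75% + 1.5% municipal = 5.25% → €0.19
Bananas (3 lb) €3.32: unprepared food → 3.75% + 1.5% municipal = 5.25% → €0.17
Wireless router €238.47: electronic goods → 9.25% + 2.25% municipal = 11.5% → €27.42
Cookbook €20.37: books and periodicals → 9.25% + 0% municipal = 9.25% → €1.88
Dresser €457.06: household furniture → 3.5% + 0.5% municipal = 4% → €18.28
Laundry detergent €19.17: other taxable items → 8% + 0.75% municipal = 8.75% → €1.68
Office chair €406.57: household furniture → 3.5% + 0.5% municipal = 4% → €16.26
Total tax = €3.70 + €0.19 + €0.17 + €27.42 + €1.88 + €18.28 + €1.68 + €16.26 = €69.58

€69.58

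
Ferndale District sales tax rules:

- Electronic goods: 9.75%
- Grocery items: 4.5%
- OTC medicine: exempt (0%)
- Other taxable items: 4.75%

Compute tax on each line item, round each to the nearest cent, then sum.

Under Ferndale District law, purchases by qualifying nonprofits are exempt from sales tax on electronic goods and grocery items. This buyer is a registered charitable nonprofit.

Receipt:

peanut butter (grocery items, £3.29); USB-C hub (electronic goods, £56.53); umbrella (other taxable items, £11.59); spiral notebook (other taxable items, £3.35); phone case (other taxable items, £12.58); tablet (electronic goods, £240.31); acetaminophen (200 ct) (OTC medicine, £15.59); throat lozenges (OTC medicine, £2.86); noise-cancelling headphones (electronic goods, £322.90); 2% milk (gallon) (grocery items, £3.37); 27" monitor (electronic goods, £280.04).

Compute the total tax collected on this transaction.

Peanut butter £3.29: grocery items, buyer-exempt → 0% → £0.00
USB-C hub £56.53: electronic goods, buyer-exempt → 0% → £0.00
Umbrella £11.59: other taxable items → 4.75% → £0.55
Spiral notebook £3.35: other taxable items → 4.75% → £0.16
Phone case £12.58: other taxable items → 4.75% → £0.60
Tablet £240.31: electronic goods, buyer-exempt → 0% → £0.00
Acetaminophen (200 ct) £15.59: OTC medicine → 0% → £0.00
Throat lozenges £2.86: OTC medicine → 0% → £0.00
Noise-cancelling headphones £322.90: electronic goods, buyer-exempt → 0% → £0.00
2% milk (gallon) £3.37: grocery items, buyer-exempt → 0% → £0.00
27" monitor £280.04: electronic goods, buyer-exempt → 0% → £0.00
Total tax = £0.55 + £0.16 + £0.60 = £1.31

£1.31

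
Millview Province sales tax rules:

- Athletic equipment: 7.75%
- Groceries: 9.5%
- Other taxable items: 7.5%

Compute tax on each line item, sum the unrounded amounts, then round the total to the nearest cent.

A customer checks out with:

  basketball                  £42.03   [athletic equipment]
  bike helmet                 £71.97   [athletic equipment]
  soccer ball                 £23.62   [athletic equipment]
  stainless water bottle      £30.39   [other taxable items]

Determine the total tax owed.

Basketball £42.03: athletic equipment → 7.75% → £3.257325
Bike helmet £71.97: athletic equipment → 7.75% → £5.577675
Soccer ball £23.62: athletic equipment → 7.75% → £1.83055
Stainless water bottle £30.39: other taxable items → 7.5% → £2.27925
Unrounded tax sum = £12.9448 → £12.94

£12.94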